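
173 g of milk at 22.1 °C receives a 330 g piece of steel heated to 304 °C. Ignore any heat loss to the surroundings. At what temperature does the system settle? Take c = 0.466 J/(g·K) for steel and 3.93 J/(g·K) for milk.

Heat gained plus heat lost sum to zero:
330·0.466·(T − 304) + 173·3.93·(T − 22.1) = 0
153.78(T − 304) + 679.89(T − 22.1) = 0
833.67 T = 61775
T = 61775/833.67 ≈ 74.10 °C

T_f ≈ 74.1 °C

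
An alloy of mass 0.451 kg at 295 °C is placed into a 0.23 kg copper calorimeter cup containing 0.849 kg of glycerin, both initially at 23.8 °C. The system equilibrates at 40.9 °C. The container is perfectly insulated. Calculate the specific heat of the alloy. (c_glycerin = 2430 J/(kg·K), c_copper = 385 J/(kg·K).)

c ≈ 321 J/(kg·K)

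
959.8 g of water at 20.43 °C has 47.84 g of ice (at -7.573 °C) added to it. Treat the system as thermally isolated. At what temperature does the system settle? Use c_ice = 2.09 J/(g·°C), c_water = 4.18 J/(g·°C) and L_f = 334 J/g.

T_f ≈ 15.5 °C

Sum of m c ΔT and latent-heat terms is zero:
warm ice to 0 °C: 47.84×2.09×(0 − (-7.573)) = 757.19
  fusion: m_ice L_f = 47.84×334 = 15979
  warm the meltwater: 199.97 T
  water cools: 959.8×4.18×(T − 20.43) = 4012(T − 20.43)
4211.9 T = 81964 − 16736 = 65229
T ≈ 15.49 °C — above 0 °C, consistent with complete melting.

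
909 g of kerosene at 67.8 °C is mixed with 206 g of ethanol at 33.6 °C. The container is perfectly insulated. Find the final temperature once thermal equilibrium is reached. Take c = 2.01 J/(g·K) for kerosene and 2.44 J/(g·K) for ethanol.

T_f ≈ 60.4 °C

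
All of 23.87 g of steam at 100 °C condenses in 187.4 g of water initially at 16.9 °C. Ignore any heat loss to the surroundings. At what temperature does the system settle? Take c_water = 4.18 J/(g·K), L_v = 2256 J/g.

Taking heat into each body as positive, Σ m c ΔT = 0:
steam→water at 100 °C releases m L_v = 23.87×2256 = 53851
  condensed water 100 °C→T: 99.78(T − 100)
  water warms: 187.4×4.18×(T − 16.9) = 783.33(T − 16.9)
883.11 T = 53851 + 9977.7 + 13238 = 77067
T ≈ 87.27 °C — below 100 °C, confirming all the steam condensed.

T_f ≈ 87.3 °C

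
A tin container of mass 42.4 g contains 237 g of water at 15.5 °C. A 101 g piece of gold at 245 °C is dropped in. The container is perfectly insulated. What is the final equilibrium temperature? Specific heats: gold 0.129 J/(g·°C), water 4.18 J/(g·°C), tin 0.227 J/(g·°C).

T_f ≈ 18.5 °C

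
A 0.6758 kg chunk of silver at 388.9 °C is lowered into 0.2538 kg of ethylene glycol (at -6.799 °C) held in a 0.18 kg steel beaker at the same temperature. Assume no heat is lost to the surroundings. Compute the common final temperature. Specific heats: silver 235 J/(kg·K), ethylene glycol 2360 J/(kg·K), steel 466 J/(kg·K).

T_f ≈ 67.9 °C

Let T be the final temperature. ΣQ_i = 0:
0.6758×235×(T − 388.9) + 0.2538×2360×(T − (-6.799)) + 0.18×466×(T − (-6.799)) = 0
841.66 T = 57120
T = 57120 / 841.66 = 67.9 °C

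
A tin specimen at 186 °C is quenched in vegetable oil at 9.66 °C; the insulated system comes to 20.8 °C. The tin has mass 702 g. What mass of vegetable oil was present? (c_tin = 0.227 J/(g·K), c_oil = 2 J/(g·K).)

Let T be the final temperature. ΣQ_i = 0:
702·0.227·(20.8 − 186) + m·2·(20.8 − 9.66) = 0
22.28 m = 26325
m = 26325/22.28 ≈ 1182 g

m ≈ 1180 g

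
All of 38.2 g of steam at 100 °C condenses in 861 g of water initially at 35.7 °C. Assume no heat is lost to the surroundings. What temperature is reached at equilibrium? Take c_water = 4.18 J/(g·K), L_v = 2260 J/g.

T_f ≈ 61.4 °C

Setting the total heat transfer to zero:
steam→water at 100 °C releases m L_v = 38.2·2260 = 86332
  condensed water 100 °C→T: 159.68(T − 100)
  original water: 3599(T − 35.7)
3758.7 T = 86332 + 15968 + 128484 = 230783
T ≈ 61.40 °C (< 100 °C, so full condensation is consistent).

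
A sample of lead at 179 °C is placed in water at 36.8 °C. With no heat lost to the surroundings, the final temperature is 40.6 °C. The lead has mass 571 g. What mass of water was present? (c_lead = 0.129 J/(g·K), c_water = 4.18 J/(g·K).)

m ≈ 642 g

Heat gained plus heat lost sum to zero:
571×0.129×(40.6 − 179) + m×4.18×(40.6 − 36.8) = 0
15.88 m = 10194
m = 10194/15.88 ≈ 641.8 g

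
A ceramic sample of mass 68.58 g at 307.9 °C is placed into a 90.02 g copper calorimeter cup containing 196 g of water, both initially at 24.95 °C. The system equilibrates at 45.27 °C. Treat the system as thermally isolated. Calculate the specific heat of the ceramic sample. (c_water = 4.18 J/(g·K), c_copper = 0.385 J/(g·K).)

c ≈ 0.963 J/(g·K)

Net heat exchanged in the isolated system is zero:
68.58·c·(45.27 − 307.9) + 196·4.18·(45.27 − 24.95) + 90.02·0.385·(45.27 − 24.95) = 0
-18011 c = -17352
c = -17352/-18011 ≈ 0.9634 J/(g·K)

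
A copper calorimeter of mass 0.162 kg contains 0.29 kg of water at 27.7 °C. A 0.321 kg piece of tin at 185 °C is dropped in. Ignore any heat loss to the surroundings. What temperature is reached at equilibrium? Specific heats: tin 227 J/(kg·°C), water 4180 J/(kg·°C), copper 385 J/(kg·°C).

T_f ≈ 36.2 °C

Let T be the final temperature. ΣQ_i = 0:
0.321×227×(T − 185) + 0.29×4180×(T − 27.7) + 0.162×385×(T − 27.7) = 0
72.87(T − 185) + 1212.2(T − 27.7) + 62.37(T − 27.7) = 0
(72.87 + 1212.2 + 62.37) T = 72.87×185 + 1212.2×27.7 + 62.37×27.7
T ≈ 36.21 °C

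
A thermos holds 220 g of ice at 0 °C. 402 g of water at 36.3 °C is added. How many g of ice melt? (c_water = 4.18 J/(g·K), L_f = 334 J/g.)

Heat available from the water dropping to 0 °C: 402·4.18·36.3 = 60997 J.
Melting all 220 g of ice would need 220·334 = 73480 J.
60997 J < 73480 J, so only part of the ice melts and the system sits at 0 °C.
m_melted·334 = 60997  ⇒  m_melted ≈ 182.6 g.

m_melted ≈ 183 g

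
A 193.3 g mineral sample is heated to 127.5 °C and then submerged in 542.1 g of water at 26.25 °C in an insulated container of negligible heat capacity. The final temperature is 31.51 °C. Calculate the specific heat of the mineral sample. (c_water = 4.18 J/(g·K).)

Taking heat into each body as positive, Σ m c ΔT = 0:
193.3·c·(31.51 − 127.5) + 542.1·4.18·(31.51 − 26.25) = 0
-18555 c = -11919
c = -11919/-18555 ≈ 0.6424 J/(g·K)

c ≈ 0.642 J/(g·K)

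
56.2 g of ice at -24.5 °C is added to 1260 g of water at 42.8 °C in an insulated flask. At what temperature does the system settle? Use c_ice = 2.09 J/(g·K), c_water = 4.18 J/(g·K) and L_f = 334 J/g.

Net heat exchanged in the isolated system is zero:
ice -24.5→0 °C: 56.2·2.09·24.5 = 2877.7
  fusion: m_ice L_f = 56.2·334 = 18771
  meltwater 0→T: 56.2·4.18·T = 234.92 T
  water: 5266.8(T − 42.8)
5501.7 T = 225419 − 21649 = 203771
T ≈ 37.04 °C. Since T > 0 °C, the all-ice-melts assumption holds.

T_f ≈ 37.0 °C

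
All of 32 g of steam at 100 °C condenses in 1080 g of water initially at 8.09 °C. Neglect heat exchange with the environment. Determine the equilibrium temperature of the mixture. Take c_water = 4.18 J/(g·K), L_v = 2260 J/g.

T_f ≈ 26.3 °C

Conservation of energy gives ΣQ = 0:
condense steam: −32·2260 = −72320
  condensed water 100 °C→T: 133.76(T − 100)
  original water: 4514.4(T − 8.09)
4648.2 T = 72320 + 13376 + 36521 = 122217
T ≈ 26.29 °C — below 100 °C, confirming all the steam condensed.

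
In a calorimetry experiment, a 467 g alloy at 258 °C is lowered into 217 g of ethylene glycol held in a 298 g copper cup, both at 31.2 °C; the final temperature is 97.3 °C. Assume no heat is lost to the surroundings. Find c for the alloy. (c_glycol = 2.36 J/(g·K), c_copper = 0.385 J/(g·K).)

Conservation of energy gives ΣQ = 0:
467×c×(97.3 − 258) + 217×2.36×(97.3 − 31.2) + 298×0.385×(97.3 − 31.2) = 0
-75047 c = -41435
c = -41435/-75047 ≈ 0.5521 J/(g·K)

c ≈ 0.552 J/(g·K)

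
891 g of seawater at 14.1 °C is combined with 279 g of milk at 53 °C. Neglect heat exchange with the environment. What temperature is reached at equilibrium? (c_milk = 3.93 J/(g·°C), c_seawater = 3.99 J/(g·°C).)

Heat lost by the milk equals heat gained by the seawater:
279×3.93×(53 − T) = 891×3.99×(T − 14.1)
1096.5(53 − T) = 3555.1(T − 14.1)
4651.6 T = 108240  ⇒  T ≈ 23.27 °C

T_f ≈ 23.3 °C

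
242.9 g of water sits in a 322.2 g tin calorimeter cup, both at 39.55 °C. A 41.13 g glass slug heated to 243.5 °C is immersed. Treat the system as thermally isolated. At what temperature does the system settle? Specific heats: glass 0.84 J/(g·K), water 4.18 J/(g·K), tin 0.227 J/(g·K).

Let T be the final temperature. ΣQ_i = 0:
41.13×0.84×(T − 243.5) + 242.9×4.18×(T − 39.55) + 322.2×0.227×(T − 39.55) = 0
34.55(T − 243.5) + 1015.3(T − 39.55) + 73.14(T − 39.55) = 0
(34.55 + 1015.3 + 73.14) T = 34.55×243.5 + 1015.3×39.55 + 73.14×39.55
T = 51461/1123 ≈ 45.82 °C

T_f ≈ 45.8 °C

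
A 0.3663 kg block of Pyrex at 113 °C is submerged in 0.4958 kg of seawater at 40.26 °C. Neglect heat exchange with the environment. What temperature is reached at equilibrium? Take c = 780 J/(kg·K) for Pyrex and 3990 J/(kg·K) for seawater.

T_f ≈ 49.4 °C

With ΣQ=0 the equilibrium temperature is the m·c-weighted mean:
T_f = (285.71·113 + 1978.2·40.26) / (285.71 + 1978.2)
    = 111930 / 2264 ≈ 49.44 °C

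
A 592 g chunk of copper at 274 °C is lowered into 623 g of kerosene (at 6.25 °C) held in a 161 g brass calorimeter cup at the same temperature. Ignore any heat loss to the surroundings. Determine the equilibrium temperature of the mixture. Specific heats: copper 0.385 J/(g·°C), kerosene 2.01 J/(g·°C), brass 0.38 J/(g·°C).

Energy conservation, ΣQ = 0:
592*0.385*(T − 274) + 623*2.01*(T − 6.25) + 161*0.38*(T − 6.25) = 0
227.92(T − 274) + 1252.2(T − 6.25) + 61.18(T − 6.25) = 0
1541.3 T = 70659
T ≈ 45.84 °C

T_f ≈ 45.8 °C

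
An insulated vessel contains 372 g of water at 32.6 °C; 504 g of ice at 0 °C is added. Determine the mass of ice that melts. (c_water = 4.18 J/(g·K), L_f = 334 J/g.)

m_melted ≈ 152 g

Cooling the water to 0 °C releases 372·4.18·32.6 = 50692 J.
To melt every bit of ice: 504·334 = 168336 J.
That's not enough to melt it all — equilibrium is at 0 °C with ice remaining.
Mass melted = 50692/334 ≈ 151.8 g.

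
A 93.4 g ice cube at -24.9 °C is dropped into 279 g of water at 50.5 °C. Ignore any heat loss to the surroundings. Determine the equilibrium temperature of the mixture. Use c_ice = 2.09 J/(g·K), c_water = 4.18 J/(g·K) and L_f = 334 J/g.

Let T be the final temperature. ΣQ_i = 0:
ice -24.9→0 °C: 93.4×2.09×24.9 = 4860.6
  fusion: m_ice L_f = 93.4×334 = 31196
  meltwater 0→T: 93.4×4.18×T = 390.41 T
  water: 1166.2(T − 50.5)
1556.6 T = 58894 − 36056 = 22838
T ≈ 14.67 °C (positive, so assuming full melt was valid).

T_f ≈ 14.7 °C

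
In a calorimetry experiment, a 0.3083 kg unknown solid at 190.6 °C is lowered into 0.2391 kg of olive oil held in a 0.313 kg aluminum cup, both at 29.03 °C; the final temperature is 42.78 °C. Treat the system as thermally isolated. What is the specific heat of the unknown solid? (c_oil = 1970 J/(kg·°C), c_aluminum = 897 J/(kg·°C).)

c ≈ 227 J/(kg·°C)

Net heat exchanged in the isolated system is zero:
0.3083×c×(42.78 − 190.6) + 0.2391×1970×(42.78 − 29.03) + 0.313×897×(42.78 − 29.03) = 0
-45.57 c = -10337
c = -10337/-45.57 ≈ 226.8 J/(kg·°C)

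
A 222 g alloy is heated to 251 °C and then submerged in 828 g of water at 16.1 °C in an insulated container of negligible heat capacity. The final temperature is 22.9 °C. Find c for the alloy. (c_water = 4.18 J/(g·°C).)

c ≈ 0.465 J/(g·°C)

Conservation of energy gives ΣQ = 0:
222·c·(22.9 − 251) + 828·4.18·(22.9 − 16.1) = 0
-50638 c = -23535
c = -23535/-50638 ≈ 0.4648 J/(g·°C)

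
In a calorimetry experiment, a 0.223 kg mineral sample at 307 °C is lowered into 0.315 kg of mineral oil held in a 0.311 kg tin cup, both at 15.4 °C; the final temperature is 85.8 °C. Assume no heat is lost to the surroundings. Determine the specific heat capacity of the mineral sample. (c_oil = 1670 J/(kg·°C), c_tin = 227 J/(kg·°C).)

c ≈ 852 J/(kg·°C)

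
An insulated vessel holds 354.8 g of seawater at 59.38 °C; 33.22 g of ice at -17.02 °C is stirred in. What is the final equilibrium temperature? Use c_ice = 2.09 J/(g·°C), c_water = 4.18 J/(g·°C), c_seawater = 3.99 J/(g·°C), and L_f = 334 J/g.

T_f ≈ 46.2 °C

Let T be the final temperature. ΣQ_i = 0:
warm ice to 0 °C: 33.22×2.09×(0 − (-17.02)) = 1181.7; fusion: m_ice L_f = 33.22×334 = 11095; meltwater 0→T: 33.22×4.18×T = 138.86 T; seawater: 1415.7(T − 59.38)
1554.5 T = 84061 − 12277 = 71784
T ≈ 46.18 °C (positive, so assuming full melt was valid).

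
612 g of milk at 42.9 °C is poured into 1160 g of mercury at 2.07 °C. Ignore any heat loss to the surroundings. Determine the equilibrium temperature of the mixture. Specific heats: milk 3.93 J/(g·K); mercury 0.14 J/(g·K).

Energy conservation, ΣQ = 0:
612*3.93*(T − 42.9) + 1160*0.14*(T − 2.07) = 0
2405.2(T − 42.9) + 162.4(T − 2.07) = 0
(2405.2 + 162.4) T = 2405.2*42.9 + 162.4*2.07
T ≈ 40.32 °C

T_f ≈ 40.3 °C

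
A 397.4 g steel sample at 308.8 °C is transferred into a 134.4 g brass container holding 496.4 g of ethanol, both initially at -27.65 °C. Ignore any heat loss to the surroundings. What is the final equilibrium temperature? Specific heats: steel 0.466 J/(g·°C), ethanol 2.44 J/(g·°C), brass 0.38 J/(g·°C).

T_f ≈ 15.4 °C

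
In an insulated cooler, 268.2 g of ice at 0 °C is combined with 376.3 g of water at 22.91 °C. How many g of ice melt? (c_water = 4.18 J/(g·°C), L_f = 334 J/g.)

Cooling the water to 0 °C releases 376.3·4.18·22.91 = 36036 J.
Melting all 268.2 g of ice would need 268.2·334 = 89579 J.
Since 36036 < 89579 J, not all the ice melts; equilibrium is at 0 °C.
m_melted·334 = 36036  ⇒  m_melted ≈ 107.9 g.

m_melted ≈ 108 g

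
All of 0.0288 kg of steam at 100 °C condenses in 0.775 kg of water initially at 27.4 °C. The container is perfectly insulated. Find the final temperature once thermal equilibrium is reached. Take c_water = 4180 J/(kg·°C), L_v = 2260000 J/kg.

T_f ≈ 49.4 °C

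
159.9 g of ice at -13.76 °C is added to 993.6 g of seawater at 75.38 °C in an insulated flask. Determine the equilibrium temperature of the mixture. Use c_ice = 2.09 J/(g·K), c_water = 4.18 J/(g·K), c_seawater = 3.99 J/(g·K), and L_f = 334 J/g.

Heat gained plus heat lost sum to zero:
warm ice to 0 °C: 159.9×2.09×(0 − (-13.76)) = 4598.5; melt ice: 159.9×334 = 53407; meltwater 0→T: 159.9×4.18×T = 668.38 T; seawater cools: 993.6×3.99×(T − 75.38) = 3964.5(T − 75.38)
4632.8 T = 298841 − 58005 = 240836
T ≈ 51.98 °C — above 0 °C, consistent with complete melting.

T_f ≈ 52.0 °C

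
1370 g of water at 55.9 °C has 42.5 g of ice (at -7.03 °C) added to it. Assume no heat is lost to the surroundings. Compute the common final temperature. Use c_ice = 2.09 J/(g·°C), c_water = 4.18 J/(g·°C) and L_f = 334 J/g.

T_f ≈ 51.7 °C

Net heat exchanged in the isolated system is zero:
ice -7.03→0 °C: 42.5·2.09·7.03 = 624.44
  latent heat to melt: 42.5·334 = 14195
  meltwater 0→T: 42.5·4.18·T = 177.65 T
  water cools: 1370·4.18·(T − 55.9) = 5726.6(T − 55.9)
5904.2 T = 320117 − 14819 = 305298
T ≈ 51.71 °C — above 0 °C, consistent with complete melting.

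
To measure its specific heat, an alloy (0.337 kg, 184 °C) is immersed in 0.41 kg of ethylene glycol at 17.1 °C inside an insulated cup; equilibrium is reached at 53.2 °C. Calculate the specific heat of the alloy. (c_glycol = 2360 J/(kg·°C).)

c ≈ 792 J/(kg·°C)

Setting the total heat transfer to zero:
0.337·c·(53.2 − 184) + 0.41·2360·(53.2 − 17.1) = 0
-44.08 c = -34930
c = -34930/-44.08 ≈ 792.4 J/(kg·°C)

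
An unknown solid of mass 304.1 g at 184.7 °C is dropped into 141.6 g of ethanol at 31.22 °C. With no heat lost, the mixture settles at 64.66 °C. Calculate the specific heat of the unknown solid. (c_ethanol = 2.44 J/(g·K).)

c ≈ 0.317 J/(g·K)

Heat lost by the unknown solid = heat gained by the ethanol:
304.1×c×(184.7 − 64.66) = 141.6×2.44×(64.66 − 31.22)
36504 c = 11554  ⇒  c ≈ 0.3165 J/(g·K)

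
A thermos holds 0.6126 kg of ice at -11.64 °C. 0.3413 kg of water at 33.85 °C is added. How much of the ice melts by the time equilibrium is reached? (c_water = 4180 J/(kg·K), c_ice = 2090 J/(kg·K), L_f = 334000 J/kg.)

Heat available from the water dropping to 0 °C: 0.3413·4180·33.85 = 48292 J.
Of that, 0.6126·2090·11.64 = 14903 J goes to bring the ice to 0 °C, leaving 33388 J.
Melting all 0.6126 kg of ice would need 0.6126·334000 = 204608 J.
Since 33388 < 204608 J, not all the ice melts; equilibrium is at 0 °C.
Mass melted = 33388/334000 ≈ 0.09997 kg.

m_melted ≈ 0.1 kg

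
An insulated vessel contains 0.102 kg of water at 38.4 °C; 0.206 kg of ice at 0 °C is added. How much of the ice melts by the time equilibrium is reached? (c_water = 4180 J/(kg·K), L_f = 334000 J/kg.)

Water can give up m c ΔT = 0.102×4180×38.4 = 16372 J before reaching 0 °C.
Melting all 0.206 kg of ice would need 0.206×334000 = 68804 J.
Since 16372 < 68804 J, not all the ice melts; equilibrium is at 0 °C.
m_melted×334000 = 16372  ⇒  m_melted ≈ 0.04902 kg.

m_melted ≈ 0.049 kg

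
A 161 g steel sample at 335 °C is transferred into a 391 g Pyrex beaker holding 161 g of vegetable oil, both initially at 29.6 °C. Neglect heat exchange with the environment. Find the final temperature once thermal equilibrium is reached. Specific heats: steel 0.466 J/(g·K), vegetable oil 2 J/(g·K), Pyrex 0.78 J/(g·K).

T_f ≈ 62.2 °C

Net heat exchanged in the isolated system is zero:
161·0.466·(T − 335) + 161·2·(T − 29.6) + 391·0.78·(T − 29.6) = 0
75.03(T − 335) + 322(T − 29.6) + 304.98(T − 29.6) = 0
(75.03 + 322 + 304.98) T = 75.03·335 + 322·29.6 + 304.98·29.6
T = 43692/702.01 ≈ 62.24 °C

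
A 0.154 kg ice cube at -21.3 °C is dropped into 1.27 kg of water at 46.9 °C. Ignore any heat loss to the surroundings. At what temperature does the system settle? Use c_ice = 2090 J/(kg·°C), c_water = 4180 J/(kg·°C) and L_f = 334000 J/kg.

T_f ≈ 32.0 °C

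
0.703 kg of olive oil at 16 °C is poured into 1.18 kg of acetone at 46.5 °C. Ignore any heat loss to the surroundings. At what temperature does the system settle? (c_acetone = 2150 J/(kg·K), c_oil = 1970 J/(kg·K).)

Conservation of energy gives ΣQ = 0:
1.18×2150×(T − 46.5) + 0.703×1970×(T − 16) = 0
2537(T − 46.5) + 1384.9(T − 16) = 0
(2537 + 1384.9) T = 2537×46.5 + 1384.9×16
T = 140129/3921.9 ≈ 35.73 °C

T_f ≈ 35.7 °C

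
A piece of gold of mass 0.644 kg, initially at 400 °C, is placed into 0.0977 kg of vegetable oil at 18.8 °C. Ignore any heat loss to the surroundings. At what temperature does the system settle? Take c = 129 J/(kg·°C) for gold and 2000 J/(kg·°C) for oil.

T_f ≈ 132.5 °C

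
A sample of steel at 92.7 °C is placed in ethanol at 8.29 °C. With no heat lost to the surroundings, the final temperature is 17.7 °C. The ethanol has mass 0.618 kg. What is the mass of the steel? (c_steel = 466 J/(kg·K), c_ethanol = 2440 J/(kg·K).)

|Q_steel| = |Q_ethanol|:
m×466×(92.7 − 17.7) = 0.618×2440×(17.7 − 8.29)
34950 m = 14190  ⇒  m ≈ 0.406 kg

m ≈ 0.406 kg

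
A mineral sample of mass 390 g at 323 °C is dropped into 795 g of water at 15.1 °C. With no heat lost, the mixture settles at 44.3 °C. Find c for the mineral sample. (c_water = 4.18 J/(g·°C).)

c ≈ 0.893 J/(g·°C)

Energy conservation, ΣQ = 0:
390×c×(44.3 − 323) + 795×4.18×(44.3 − 15.1) = 0
-108693 c = -97035
c = -97035/-108693 ≈ 0.8927 J/(g·°C)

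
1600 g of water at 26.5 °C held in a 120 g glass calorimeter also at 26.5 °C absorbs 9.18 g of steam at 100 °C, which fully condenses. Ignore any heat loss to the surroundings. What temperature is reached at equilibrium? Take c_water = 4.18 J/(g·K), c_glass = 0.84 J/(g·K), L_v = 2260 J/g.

Net heat exchanged in the isolated system is zero:
steam→water at 100 °C releases m L_v = 9.18×2260 = 20747; condensed water 100 °C→T: 38.37(T − 100); original water: 6688(T − 26.5); cup: 100.8(T − 26.5)
6827.2 T = 20747 + 3837.2 + 179903 = 204487
T ≈ 29.95 °C, under the boiling point, so the assumption holds.

T_f ≈ 30.0 °C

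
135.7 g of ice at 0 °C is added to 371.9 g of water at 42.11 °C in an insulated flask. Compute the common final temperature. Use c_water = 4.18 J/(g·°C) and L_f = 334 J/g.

T_f ≈ 9.5 °C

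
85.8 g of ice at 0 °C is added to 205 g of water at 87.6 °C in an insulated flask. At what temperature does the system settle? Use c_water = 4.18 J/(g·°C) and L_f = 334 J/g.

T_f ≈ 38.2 °C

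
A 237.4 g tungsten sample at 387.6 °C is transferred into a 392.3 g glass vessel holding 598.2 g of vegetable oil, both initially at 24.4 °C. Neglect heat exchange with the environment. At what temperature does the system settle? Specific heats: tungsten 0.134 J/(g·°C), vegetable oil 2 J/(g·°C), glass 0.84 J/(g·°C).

T_f is the heat-capacity-weighted average of the initial temperatures:
T_f = (31.81×387.6 + 1196.4×24.4 + 329.53×24.4) / (31.81 + 1196.4 + 329.53)
    = 49563 / 1557.7 ≈ 31.82 °C

T_f ≈ 31.8 °C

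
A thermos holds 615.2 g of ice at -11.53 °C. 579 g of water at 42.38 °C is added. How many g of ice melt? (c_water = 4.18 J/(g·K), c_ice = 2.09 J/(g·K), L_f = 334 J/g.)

m_melted ≈ 263 g

Water can give up m c ΔT = 579×4.18×42.38 = 102569 J before reaching 0 °C.
Warming the ice to 0 °C takes 615.2×2.09×11.53 = 14825 J, leaving 87744 J for melting.
Melting all 615.2 g of ice would need 615.2×334 = 205477 J.
87744 J < 205477 J, so only part of the ice melts and the system sits at 0 °C.
m_melt = 87744 / L_f = 262.7 g.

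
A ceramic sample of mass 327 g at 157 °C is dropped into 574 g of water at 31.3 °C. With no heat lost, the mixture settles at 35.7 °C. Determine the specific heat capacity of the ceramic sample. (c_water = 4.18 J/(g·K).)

Net heat exchanged in the isolated system is zero:
327×c×(35.7 − 157) + 574×4.18×(35.7 − 31.3) = 0
-39665 c = -10557
c = -10557/-39665 ≈ 0.2662 J/(g·K)

c ≈ 0.266 J/(g·K)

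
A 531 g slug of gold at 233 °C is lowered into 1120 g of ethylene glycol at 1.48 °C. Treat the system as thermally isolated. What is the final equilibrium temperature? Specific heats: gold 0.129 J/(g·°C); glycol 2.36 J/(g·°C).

T_f ≈ 7.3 °C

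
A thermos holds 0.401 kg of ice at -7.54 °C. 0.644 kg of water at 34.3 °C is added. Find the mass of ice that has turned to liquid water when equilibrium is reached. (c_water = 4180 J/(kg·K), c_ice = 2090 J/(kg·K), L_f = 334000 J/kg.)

m_melted ≈ 0.258 kg

Cooling the water to 0 °C releases 0.644·4180·34.3 = 92333 J.
Of that, 0.401·2090·7.54 = 6319.2 J goes to bring the ice to 0 °C, leaving 86014 J.
Melting all 0.401 kg of ice would need 0.401·334000 = 133934 J.
86014 J < 133934 J, so only part of the ice melts and the system sits at 0 °C.
m_melt = 86014 / L_f = 0.2575 kg.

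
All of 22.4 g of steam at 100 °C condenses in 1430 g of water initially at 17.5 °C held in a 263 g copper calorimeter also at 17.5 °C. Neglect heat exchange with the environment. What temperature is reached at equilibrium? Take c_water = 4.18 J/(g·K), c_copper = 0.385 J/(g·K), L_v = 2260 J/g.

T_f ≈ 27.0 °C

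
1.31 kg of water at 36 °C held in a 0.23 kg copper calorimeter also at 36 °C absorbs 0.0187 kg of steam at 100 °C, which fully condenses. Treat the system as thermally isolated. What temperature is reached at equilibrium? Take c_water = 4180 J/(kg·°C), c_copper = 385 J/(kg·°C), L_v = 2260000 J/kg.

Let T be the final temperature. ΣQ_i = 0:
latent heat released on condensation: 0.0187·2260000 = 42262
  condensate cools 100→T: 0.0187·4180·(T − 100) = 78.17(T − 100)
  water warms: 1.31·4180·(T − 36) = 5475.8(T − 36)
  copper cup: 0.23·385·(T − 36) = 88.55(T − 36)
5642.5 T = 42262 + 7816.6 + 200317 = 250395
T ≈ 44.38 °C (< 100 °C, so full condensation is consistent).

T_f ≈ 44.4 °C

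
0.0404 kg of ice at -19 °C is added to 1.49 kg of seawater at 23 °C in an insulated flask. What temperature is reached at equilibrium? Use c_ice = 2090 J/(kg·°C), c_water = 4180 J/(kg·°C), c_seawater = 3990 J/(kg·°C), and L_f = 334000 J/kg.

T_f ≈ 19.9 °C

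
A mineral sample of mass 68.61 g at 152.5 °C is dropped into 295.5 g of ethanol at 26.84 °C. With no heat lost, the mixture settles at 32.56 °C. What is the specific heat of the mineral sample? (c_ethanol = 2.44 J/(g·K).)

c ≈ 0.501 J/(g·K)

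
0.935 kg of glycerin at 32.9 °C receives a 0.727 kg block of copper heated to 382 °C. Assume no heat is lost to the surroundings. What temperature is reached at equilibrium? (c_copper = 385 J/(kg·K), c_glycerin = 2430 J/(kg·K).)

Taking heat into each body as positive, Σ m c ΔT = 0:
0.727·385·(T − 382) + 0.935·2430·(T − 32.9) = 0
2551.9 T = 181670
T ≈ 71.19 °C

T_f ≈ 71.2 °C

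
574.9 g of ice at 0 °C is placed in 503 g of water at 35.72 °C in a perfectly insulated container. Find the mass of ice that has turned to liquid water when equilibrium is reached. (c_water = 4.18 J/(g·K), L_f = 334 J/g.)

Water can give up m c ΔT = 503·4.18·35.72 = 75103 J before reaching 0 °C.
Fully melting the ice requires m_ice L_f = 574.9·334 = 192017 J.
75103 J < 192017 J, so only part of the ice melts and the system sits at 0 °C.
m_melt = 75103 / L_f = 224.9 g.

m_melted ≈ 225 g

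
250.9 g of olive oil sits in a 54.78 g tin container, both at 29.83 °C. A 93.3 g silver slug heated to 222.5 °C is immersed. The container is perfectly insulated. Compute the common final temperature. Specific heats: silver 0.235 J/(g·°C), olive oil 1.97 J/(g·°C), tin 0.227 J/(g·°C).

Let T be the final temperature. ΣQ_i = 0:
93.3·0.235·(T − 222.5) + 250.9·1.97·(T − 29.83) + 54.78·0.227·(T − 29.83) = 0
21.93(T − 222.5) + 494.27(T − 29.83) + 12.44(T − 29.83) = 0
(21.93 + 494.27 + 12.44) T = 21.93·222.5 + 494.27·29.83 + 12.44·29.83
T ≈ 37.82 °C

T_f ≈ 37.8 °C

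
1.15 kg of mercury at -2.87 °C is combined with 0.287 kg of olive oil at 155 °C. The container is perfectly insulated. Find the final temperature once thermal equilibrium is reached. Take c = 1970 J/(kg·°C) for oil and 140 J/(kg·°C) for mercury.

Let T be the final temperature. ΣQ_i = 0:
0.287*1970*(T − 155) + 1.15*140*(T − (-2.87)) = 0
565.39(T − 155) + 161(T − (-2.87)) = 0
726.39 T = 87173
T = 87173 / 726.39 = 120 °C

T_f ≈ 120.0 °C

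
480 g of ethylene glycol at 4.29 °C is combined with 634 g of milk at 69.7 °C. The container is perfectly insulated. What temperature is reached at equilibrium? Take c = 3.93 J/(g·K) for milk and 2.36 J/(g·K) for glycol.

T_f ≈ 49.3 °C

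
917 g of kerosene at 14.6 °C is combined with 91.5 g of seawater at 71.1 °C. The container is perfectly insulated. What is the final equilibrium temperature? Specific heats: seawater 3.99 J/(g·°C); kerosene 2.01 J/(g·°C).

T_f ≈ 23.9 °C

With ΣQ=0 the equilibrium temperature is the m·c-weighted mean:
T_f = (365.09×71.1 + 1843.2×14.6) / (365.09 + 1843.2)
    = 52868 / 2208.3 ≈ 23.94 °C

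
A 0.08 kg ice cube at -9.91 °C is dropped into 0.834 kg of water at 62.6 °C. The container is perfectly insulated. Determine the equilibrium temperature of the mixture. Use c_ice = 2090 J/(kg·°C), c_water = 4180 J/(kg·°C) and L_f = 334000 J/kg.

T_f ≈ 49.7 °C

Taking heat into each body as positive, Σ m c ΔT = 0:
ice -9.91→0 °C: 0.08×2090×9.91 = 1657; melt ice: 0.08×334000 = 26720; meltwater 0→T: 0.08×4180×T = 334.4 T; water cools: 0.834×4180×(T − 62.6) = 3486.1(T − 62.6)
3820.5 T = 218231 − 28377 = 189854
T ≈ 49.69 °C (positive, so assuming full melt was valid).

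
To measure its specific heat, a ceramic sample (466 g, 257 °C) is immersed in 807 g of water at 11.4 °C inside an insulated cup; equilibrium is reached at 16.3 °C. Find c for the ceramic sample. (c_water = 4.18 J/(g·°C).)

c ≈ 0.147 J/(g·°C)

m_s c (T_s − T_f) = m_water c_water (T_f − T_0):
466×c×(257 − 16.3) = 807×4.18×(16.3 − 11.4)
112166 c = 16529  ⇒  c ≈ 0.1474 J/(g·°C)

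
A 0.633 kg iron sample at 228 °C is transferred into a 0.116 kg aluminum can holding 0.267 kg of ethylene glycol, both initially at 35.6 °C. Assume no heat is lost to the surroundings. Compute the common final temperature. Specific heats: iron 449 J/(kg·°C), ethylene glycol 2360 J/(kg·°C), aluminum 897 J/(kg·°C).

T_f ≈ 89.3 °C

Taking heat into each body as positive, Σ m c ΔT = 0:
0.633·449·(T − 228) + 0.267·2360·(T − 35.6) + 0.116·897·(T − 35.6) = 0
284.22(T − 228) + 630.12(T − 35.6) + 104.05(T − 35.6) = 0
(284.22 + 630.12 + 104.05) T = 284.22·228 + 630.12·35.6 + 104.05·35.6
T ≈ 89.30 °C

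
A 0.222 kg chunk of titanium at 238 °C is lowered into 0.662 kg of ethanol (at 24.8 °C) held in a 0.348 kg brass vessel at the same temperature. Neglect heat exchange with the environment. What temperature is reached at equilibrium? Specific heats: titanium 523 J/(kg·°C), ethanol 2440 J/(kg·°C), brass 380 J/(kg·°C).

Energy conservation, ΣQ = 0:
0.222·523·(T − 238) + 0.662·2440·(T − 24.8) + 0.348·380·(T − 24.8) = 0
116.11(T − 238) + 1615.3(T − 24.8) + 132.24(T − 24.8) = 0
1863.6 T = 70972
T = 70972 / 1863.6 = 38.1 °C

T_f ≈ 38.1 °C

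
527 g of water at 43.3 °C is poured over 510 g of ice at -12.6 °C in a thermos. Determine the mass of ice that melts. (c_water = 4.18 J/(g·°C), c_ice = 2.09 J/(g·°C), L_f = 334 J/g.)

m_melted ≈ 245 g

Water can give up m c ΔT = 527·4.18·43.3 = 95384 J before reaching 0 °C.
Of that, 510·2.09·12.6 = 13430 J goes to bring the ice to 0 °C, leaving 81953 J.
Fully melting the ice requires m_ice L_f = 510·334 = 170340 J.
That's not enough to melt it all — equilibrium is at 0 °C with ice remaining.
m_melt = 81953 / L_f = 245.4 g.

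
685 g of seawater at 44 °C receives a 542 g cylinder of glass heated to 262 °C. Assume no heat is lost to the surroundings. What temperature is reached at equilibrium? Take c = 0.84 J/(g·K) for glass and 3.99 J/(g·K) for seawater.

T_f ≈ 75.1 °C

Energy conservation, ΣQ = 0:
542×0.84×(T − 262) + 685×3.99×(T − 44) = 0
455.28(T − 262) + 2733.2(T − 44) = 0
(455.28 + 2733.2) T = 455.28×262 + 2733.2×44
T = 239542/3188.4 ≈ 75.13 °C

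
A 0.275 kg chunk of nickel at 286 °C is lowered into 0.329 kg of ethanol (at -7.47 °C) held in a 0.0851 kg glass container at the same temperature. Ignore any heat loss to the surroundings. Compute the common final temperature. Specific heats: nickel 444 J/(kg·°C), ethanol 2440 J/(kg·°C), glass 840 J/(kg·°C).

T_f ≈ 28.5 °C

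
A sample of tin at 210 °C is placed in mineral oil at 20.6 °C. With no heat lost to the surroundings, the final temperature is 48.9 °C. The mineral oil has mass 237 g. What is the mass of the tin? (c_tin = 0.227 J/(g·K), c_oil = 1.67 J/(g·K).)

Setting the total heat transfer to zero:
m·0.227·(48.9 − 210) + 237·1.67·(48.9 − 20.6) = 0
-36.57 m = -11201
m = -11201/-36.57 ≈ 306.3 g

m ≈ 306 g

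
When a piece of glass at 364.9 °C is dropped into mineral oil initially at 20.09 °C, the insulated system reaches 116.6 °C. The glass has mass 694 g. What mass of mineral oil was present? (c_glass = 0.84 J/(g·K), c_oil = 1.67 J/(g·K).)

m ≈ 898 g

Conservation of energy gives ΣQ = 0:
694·0.84·(116.6 − 364.9) + m·1.67·(116.6 − 20.09) = 0
161.17 m = 144749
m = 144749/161.17 ≈ 898.1 g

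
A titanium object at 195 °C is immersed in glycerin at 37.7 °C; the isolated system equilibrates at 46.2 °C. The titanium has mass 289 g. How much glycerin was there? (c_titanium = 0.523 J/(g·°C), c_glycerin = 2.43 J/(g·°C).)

m ≈ 1090 g

Heat lost by the titanium = heat gained by the glycerin:
289×0.523×(195 − 46.2) = m×2.43×(46.2 − 37.7)
20.66 m = 22491  ⇒  m ≈ 1089 g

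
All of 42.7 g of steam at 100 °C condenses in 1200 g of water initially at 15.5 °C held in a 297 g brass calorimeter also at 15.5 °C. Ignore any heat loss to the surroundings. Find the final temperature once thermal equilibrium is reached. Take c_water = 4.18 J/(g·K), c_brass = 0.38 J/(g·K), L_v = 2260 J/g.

Energy balance with sensible and latent terms:
condense steam: −42.7·2260 = −96502
  condensate cools 100→T: 42.7·4.18·(T − 100) = 178.49(T − 100)
  original water: 5016(T − 15.5)
  brass cup: 297·0.38·(T − 15.5) = 112.86(T − 15.5)
5307.3 T = 96502 + 17849 + 79497 = 193848
T ≈ 36.52 °C — below 100 °C, confirming all the steam condensed.

T_f ≈ 36.5 °C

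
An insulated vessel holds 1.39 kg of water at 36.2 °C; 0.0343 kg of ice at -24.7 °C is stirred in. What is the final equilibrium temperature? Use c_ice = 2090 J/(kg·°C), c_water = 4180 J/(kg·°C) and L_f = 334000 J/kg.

T_f ≈ 33.1 °C

Setting the total heat transfer to zero:
warm ice to 0 °C: 0.0343·2090·(0 − (-24.7)) = 1770.7
  fusion: m_ice L_f = 0.0343·334000 = 11456
  meltwater 0→T: 0.0343·4180·T = 143.37 T
  water cools: 1.39·4180·(T − 36.2) = 5810.2(T − 36.2)
5953.6 T = 210329 − 13227 = 197102
T ≈ 33.11 °C (positive, so assuming full melt was valid).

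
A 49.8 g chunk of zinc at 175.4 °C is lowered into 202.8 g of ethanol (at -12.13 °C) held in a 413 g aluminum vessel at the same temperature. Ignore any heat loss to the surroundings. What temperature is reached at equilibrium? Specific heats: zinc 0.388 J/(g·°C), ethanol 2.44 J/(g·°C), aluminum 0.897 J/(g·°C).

T_f ≈ -8.0 °C

With ΣQ=0 the equilibrium temperature is the m·c-weighted mean:
T_f = (19.32*175.4 + 494.83*(-12.13) + 370.46*(-12.13)) / (19.32 + 494.83 + 370.46)
    = -7106.9 / 884.62 ≈ -8.03 °C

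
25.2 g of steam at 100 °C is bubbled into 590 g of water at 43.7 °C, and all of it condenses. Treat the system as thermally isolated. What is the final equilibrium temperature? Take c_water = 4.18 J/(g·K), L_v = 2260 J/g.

Energy balance with sensible and latent terms:
condense steam: −25.2×2260 = −56952
  condensed water 100 °C→T: 105.34(T − 100)
  water warms: 590×4.18×(T − 43.7) = 2466.2(T − 43.7)
2571.5 T = 56952 + 10534 + 107773 = 175259
T ≈ 68.15 °C — below 100 °C, confirming all the steam condensed.

T_f ≈ 68.2 °C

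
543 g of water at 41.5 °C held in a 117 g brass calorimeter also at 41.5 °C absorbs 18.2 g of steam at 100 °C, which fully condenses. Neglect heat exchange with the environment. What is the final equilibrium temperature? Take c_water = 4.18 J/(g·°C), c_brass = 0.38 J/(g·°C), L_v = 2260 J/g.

T_f ≈ 60.6 °C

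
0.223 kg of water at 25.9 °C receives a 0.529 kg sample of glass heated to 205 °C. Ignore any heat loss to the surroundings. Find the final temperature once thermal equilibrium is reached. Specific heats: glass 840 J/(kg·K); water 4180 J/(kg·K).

With ΣQ=0 the equilibrium temperature is the m·c-weighted mean:
T_f = (444.36*205 + 932.14*25.9) / (444.36 + 932.14)
    = 115236 / 1376.5 ≈ 83.72 °C

T_f ≈ 83.7 °C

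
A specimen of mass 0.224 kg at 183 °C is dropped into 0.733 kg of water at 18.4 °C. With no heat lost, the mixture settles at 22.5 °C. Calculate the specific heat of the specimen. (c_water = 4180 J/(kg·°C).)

c ≈ 349 J/(kg·°C)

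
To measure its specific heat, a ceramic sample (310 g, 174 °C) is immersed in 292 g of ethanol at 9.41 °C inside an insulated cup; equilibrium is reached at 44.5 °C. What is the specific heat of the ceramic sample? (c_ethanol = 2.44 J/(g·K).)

c ≈ 0.623 J/(g·K)

Energy conservation, ΣQ = 0:
310·c·(44.5 − 174) + 292·2.44·(44.5 − 9.41) = 0
-40145 c = -25001
c = -25001/-40145 ≈ 0.6228 J/(g·K)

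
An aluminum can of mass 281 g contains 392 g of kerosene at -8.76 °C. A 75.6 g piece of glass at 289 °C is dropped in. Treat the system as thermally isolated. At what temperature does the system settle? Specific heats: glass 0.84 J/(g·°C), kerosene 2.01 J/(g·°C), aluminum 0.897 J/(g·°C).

T_f ≈ 8.4 °C

Net heat exchanged in the isolated system is zero:
75.6·0.84·(T − 289) + 392·2.01·(T − (-8.76)) + 281·0.897·(T − (-8.76)) = 0
63.5(T − 289) + 787.92(T − (-8.76)) + 252.06(T − (-8.76)) = 0
1103.5 T = 9242.5
T ≈ 8.38 °C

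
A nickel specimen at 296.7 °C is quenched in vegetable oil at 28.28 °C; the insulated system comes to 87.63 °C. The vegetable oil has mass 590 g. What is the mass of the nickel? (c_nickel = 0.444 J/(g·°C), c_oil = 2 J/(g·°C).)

Energy conservation, ΣQ = 0:
m·0.444·(87.63 − 296.7) + 590·2·(87.63 − 28.28) = 0
-92.83 m = -70033
m = -70033/-92.83 ≈ 754.4 g

m ≈ 754 g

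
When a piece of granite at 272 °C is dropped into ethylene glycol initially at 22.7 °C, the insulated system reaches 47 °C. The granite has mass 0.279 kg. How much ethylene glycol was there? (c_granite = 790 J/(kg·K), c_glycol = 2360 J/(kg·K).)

Net heat exchanged in the isolated system is zero:
0.279×790×(47 − 272) + m×2360×(47 − 22.7) = 0
57348 m = 49592
m = 49592/57348 ≈ 0.8648 kg

m ≈ 0.865 kg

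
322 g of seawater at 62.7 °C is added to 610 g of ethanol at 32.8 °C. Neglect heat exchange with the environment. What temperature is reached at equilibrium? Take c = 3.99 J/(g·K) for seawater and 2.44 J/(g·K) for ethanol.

T_f ≈ 46.7 °C

T_f = Σ m_i c_i T_i / Σ m_i c_i:
T_f = (1284.8·62.7 + 1488.4·32.8) / (1284.8 + 1488.4)
    = 129375 / 2773.2 ≈ 46.65 °C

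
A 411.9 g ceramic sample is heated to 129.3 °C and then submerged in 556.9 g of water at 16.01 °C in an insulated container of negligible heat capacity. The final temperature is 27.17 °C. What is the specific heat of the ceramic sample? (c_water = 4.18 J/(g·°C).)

c ≈ 0.618 J/(g·°C)

Heat lost by the ceramic sample = heat gained by the water:
411.9×c×(129.3 − 27.17) = 556.9×4.18×(27.17 − 16.01)
42067 c = 25979  ⇒  c ≈ 0.6176 J/(g·°C)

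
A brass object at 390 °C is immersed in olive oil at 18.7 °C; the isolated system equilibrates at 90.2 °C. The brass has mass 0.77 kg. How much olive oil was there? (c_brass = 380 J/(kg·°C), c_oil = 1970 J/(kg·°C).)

Let T be the final temperature. ΣQ_i = 0:
0.77·380·(90.2 − 390) + m·1970·(90.2 − 18.7) = 0
140855 m = 87721
m = 87721/140855 ≈ 0.6228 kg

m ≈ 0.623 kg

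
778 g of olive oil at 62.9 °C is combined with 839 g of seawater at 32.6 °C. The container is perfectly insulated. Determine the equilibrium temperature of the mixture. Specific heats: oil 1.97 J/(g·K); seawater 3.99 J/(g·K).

Set heat shed by the hot body equal to heat absorbed by the cold body:
778×1.97×(62.9 − T) = 839×3.99×(T − 32.6)
1532.7(62.9 − T) = 3347.6(T − 32.6)
4880.3 T = 205536  ⇒  T ≈ 42.12 °C

T_f ≈ 42.1 °C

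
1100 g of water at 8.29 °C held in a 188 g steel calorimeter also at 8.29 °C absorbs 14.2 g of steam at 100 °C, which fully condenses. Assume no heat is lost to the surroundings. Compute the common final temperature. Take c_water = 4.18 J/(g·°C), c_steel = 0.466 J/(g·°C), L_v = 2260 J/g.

T_f ≈ 16.2 °C

Conservation of energy gives ΣQ = 0:
condense steam: −14.2·2260 = −32092; condensate cools 100→T: 14.2·4.18·(T − 100) = 59.36(T − 100); water warms: 1100·4.18·(T − 8.29) = 4598(T − 8.29); cup: 87.61(T − 8.29)
4745 T = 32092 + 5935.6 + 38844 = 76871
T ≈ 16.20 °C — below 100 °C, confirming all the steam condensed.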